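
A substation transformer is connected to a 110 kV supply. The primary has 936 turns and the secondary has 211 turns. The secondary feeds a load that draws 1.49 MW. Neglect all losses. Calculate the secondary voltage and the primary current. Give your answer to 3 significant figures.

V_s = V_p × N_s/N_p = 110000 × 211/936 = 24797 V.
I_s = P/V_s = 1.49×10^6/24797 = 60.088 A.
I_p = I_s × N_s/N_p = 60.088 × 211/936 = 13.5 A.

V_s ≈ 24800 V, I_p ≈ 13.5 A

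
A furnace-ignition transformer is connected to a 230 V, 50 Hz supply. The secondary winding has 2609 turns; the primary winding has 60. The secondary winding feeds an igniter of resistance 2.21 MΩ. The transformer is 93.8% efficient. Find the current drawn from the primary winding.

V_s = 230 × 2609/60 = 10001 V.
I_s = V_s/R = 10001/(2.21×10^6) = 0.0045254 A.
P_out = V_s I_s = 10001 × 0.0045254 = 45.259 W.
P_in = P_out/η = 45.259/0.938 = 48.251 W.
I_p = P_in/V_p = 48.251/230 = 0.210 A.

I_p ≈ 0.210 A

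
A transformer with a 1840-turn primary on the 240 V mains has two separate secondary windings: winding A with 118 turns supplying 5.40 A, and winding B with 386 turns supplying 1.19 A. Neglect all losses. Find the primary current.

I_p ≈ 0.596 A

V_A = 240 × 118/1840 = 15.391 V; V_B = 240 × 386/1840 = 50.348 V.
P_out = V_A I_A + V_B I_B = 15.391×5.40 + 50.348×1.19 = 83.113 + 59.914 = 143.03 W.
Ideal ⇒ P_in = P_out, so I_p = P_out/V_p = 143.03/240 = 0.596 A.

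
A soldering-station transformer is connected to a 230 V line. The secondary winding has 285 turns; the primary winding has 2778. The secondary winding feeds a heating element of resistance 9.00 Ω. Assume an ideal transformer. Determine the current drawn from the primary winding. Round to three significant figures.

V_s = V_p × N_s/N_p = 230 × 285/2778 = 23.596 V.
I_s = V_s/R = 23.596/9.00 = 2.6218 A.
For an ideal transformer I_p N_p = I_s N_s, so I_p = 2.6218 × 285/2778 = 0.269 A.

I_p ≈ 0.269 A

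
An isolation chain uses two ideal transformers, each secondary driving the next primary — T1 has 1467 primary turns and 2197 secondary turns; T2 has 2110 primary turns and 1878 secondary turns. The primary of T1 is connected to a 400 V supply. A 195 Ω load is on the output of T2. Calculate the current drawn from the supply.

Secondary of T1: V = 400.00 × 2197/1467 = 599.05 V.
Secondary of T2: V = 599.05 × 1878/2110 = 533.18 V.
I_load = 533.18/195 = 2.7343 A, so P_out = 533.18 × 2.7343 = 1457.8 W.
All ideal ⇒ P_in = P_out, so I_supply = 1457.8/400 = 3.64 A.

I_supply ≈ 3.64 A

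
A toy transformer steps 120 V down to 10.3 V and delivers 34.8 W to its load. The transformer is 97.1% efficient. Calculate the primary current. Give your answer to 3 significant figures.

I_p ≈ 0.299 A

P_in = P_out/η = 34.8/0.971 = 35.839 W.
I_p = P_in/V_p = 35.839/120 = 0.299 A.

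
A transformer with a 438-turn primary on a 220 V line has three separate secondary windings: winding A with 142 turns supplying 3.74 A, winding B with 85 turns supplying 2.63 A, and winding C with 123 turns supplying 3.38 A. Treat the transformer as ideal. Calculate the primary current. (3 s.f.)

I_p ≈ 2.67 A

V_A = 220 × 142/438 = 71.324 V; V_B = 220 × 85/438 = 42.694 V; V_C = 220 × 123/438 = 61.781 V.
P_out = V_A I_A + V_B I_B + V_C I_C = 71.324×3.74 + 42.694×2.63 + 61.781×3.38 = 266.75 + 112.29 + 208.82 = 587.86 W.
Ideal ⇒ P_in = P_out, so I_p = P_out/V_p = 587.86/220 = 2.67 A.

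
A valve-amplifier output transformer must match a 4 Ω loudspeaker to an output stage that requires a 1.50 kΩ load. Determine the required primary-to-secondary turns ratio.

Z_p/Z_s = (N_p/N_s)², so N_p/N_s = √(1500/4) = √375 = 19.4.

N_p/N_s ≈ 19.4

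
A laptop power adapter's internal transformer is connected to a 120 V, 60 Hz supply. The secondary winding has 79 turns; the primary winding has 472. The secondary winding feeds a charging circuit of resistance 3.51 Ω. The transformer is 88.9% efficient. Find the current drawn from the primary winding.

I_p ≈ 1.08 A

V_s = 120 × 79/472 = 20.085 V.
I_s = V_s/R = 20.085/3.51 = 5.7221 A.
P_out = V_s I_s = 20.085 × 5.7221 = 114.93 W.
P_in = P_out/η = 114.93/0.889 = 129.28 W.
I_p = P_in/V_p = 129.28/120 = 1.08 A.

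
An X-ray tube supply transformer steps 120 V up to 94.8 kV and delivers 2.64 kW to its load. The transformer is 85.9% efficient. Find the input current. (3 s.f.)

I_in ≈ 25.6 A

P_in = P_out/η = 2640/0.859 = 3073.3 W.
I_in = P_in/V_in = 3073.3/120 = 25.6 A.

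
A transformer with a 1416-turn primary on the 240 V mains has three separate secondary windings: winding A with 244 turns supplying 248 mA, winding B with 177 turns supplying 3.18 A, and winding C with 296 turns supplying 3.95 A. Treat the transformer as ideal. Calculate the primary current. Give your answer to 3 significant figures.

I_p ≈ 1.27 A

V_A = 240 × 244/1416 = 41.356 V; V_B = 240 × 177/1416 = 30.000 V; V_C = 240 × 296/1416 = 50.169 V.
P_out = V_A I_A + V_B I_B + V_C I_C = 41.356×0.248 + 30.000×3.18 + 50.169×3.95 = 10.256 + 95.400 + 198.17 = 303.83 W.
Ideal ⇒ P_in = P_out, so I_p = P_out/V_p = 303.83/240 = 1.27 A.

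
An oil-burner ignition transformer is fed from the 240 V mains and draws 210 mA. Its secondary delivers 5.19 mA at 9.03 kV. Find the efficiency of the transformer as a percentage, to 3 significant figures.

η ≈ 93.0%

P_in = 240 × 0.210 = 50.4000 W.
P_out = 9030 × 0.00519 = 46.8657 W.
η = P_out/P_in = 46.8657/50.4000 = 0.930.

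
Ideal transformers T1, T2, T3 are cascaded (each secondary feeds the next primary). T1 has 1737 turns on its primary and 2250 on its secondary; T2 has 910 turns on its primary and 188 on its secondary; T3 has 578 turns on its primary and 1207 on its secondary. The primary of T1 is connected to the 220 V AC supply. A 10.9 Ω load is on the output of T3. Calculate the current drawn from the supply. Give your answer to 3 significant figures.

I_supply ≈ 6.30 A

After T1: V = 220.00 × 2250/1737 = 284.97 V.
After T2: V = 284.97 × 188/910 = 58.874 V.
After T3: V = 58.874 × 1207/578 = 122.94 V.
I_load = 122.94/10.9 = 11.279 A, so P_out = 122.94 × 11.279 = 1386.7 W.
All ideal ⇒ P_in = P_out, so I_supply = 1386.7/220 = 6.30 A.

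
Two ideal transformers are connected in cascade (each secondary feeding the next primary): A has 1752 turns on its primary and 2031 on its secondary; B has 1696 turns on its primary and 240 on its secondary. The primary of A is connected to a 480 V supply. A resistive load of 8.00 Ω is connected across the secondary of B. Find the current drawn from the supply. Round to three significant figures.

Secondary of A: V = 480.00 × 2031/1752 = 556.44 V.
Secondary of B: V = 556.44 × 240/1696 = 78.741 V.
I_load = 78.741/8.00 = 9.8427 A, so P_out = 78.741 × 9.8427 = 775.02 W.
All ideal ⇒ P_in = P_out, so I_supply = 775.02/480 = 1.61 A.

I_supply ≈ 1.61 A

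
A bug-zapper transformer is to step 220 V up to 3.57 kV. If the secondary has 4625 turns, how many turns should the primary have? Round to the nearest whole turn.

N_p = 285 turns

N_p/N_s = V_p/V_s, so N_p = 4625 × 220/3570 = 285.0 ≈ 285 turns.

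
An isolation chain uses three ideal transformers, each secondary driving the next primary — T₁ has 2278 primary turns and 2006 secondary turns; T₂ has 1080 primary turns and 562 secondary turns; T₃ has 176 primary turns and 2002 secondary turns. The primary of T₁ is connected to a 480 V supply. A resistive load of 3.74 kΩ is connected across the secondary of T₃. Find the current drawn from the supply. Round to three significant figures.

I_supply ≈ 3.49 A

Secondary of T₁: V = 480.00 × 2006/2278 = 422.69 V.
Secondary of T₂: V = 422.69 × 562/1080 = 219.95 V.
Secondary of T₃: V = 219.95 × 2002/176 = 2502.0 V.
I_load = 2502.0/3740 = 0.66898 A, so P_out = 2502.0 × 0.66898 = 1673.8 W.
All ideal ⇒ P_in = P_out, so I_supply = 1673.8/480 = 3.49 A.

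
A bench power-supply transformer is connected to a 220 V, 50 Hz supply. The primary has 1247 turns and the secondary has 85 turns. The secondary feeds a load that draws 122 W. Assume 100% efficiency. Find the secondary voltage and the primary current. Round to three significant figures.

V_s ≈ 15.0 V, I_p ≈ 0.555 A

V_s = V_p × N_s/N_p = 220 × 85/1247 = 14.996 V.
I_s = P/V_s = 122/14.996 = 8.1355 A.
I_p = I_s × N_s/N_p = 8.1355 × 85/1247 = 0.555 A.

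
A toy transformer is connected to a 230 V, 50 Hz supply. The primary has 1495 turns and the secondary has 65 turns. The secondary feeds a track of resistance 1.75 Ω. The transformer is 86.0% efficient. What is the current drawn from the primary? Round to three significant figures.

I_p ≈ 0.289 A

V_s = 230 × 65/1495 = 10.000 V.
I_s = V_s/R = 10.000/1.75 = 5.7143 A.
P_out = V_s I_s = 10.000 × 5.7143 = 57.143 W.
P_in = P_out/η = 57.143/0.860 = 66.445 W.
I_p = P_in/V_p = 66.445/230 = 0.289 A.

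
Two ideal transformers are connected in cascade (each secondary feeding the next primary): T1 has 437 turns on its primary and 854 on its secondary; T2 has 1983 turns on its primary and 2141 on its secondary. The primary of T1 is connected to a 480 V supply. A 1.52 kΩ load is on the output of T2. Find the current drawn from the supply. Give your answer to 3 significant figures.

After T1: V = 480.00 × 854/437 = 938.03 V.
After T2: V = 938.03 × 2141/1983 = 1012.8 V.
I_load = 1012.8/1520 = 0.66630 A, so P_out = 1012.8 × 0.66630 = 674.81 W.
All ideal ⇒ P_in = P_out, so I_supply = 674.81/480 = 1.41 A.

I_supply ≈ 1.41 A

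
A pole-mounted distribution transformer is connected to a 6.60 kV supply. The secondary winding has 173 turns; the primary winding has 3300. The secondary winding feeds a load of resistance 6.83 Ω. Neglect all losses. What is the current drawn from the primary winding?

I_p ≈ 2.66 A

V_s = V_p × N_s/N_p = 6600 × 173/3300 = 346.00 V.
I_s = V_s/R = 346.00/6.83 = 50.659 A.
For an ideal transformer I_p N_p = I_s N_s, so I_p = 50.659 × 173/3300 = 2.66 A.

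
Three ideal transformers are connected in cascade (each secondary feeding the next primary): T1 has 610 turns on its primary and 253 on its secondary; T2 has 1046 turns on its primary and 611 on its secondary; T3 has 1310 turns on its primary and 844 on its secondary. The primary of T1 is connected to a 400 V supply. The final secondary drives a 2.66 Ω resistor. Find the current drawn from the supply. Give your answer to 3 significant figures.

I_supply ≈ 3.66 A

Secondary of T1: V = 400.00 × 253/610 = 165.90 V.
Secondary of T2: V = 165.90 × 611/1046 = 96.908 V.
Secondary of T3: V = 96.908 × 844/1310 = 62.435 V.
I_load = 62.435/2.66 = 23.472 A, so P_out = 62.435 × 23.472 = 1465.5 W.
All ideal ⇒ P_in = P_out, so I_supply = 1465.5/400 = 3.66 A.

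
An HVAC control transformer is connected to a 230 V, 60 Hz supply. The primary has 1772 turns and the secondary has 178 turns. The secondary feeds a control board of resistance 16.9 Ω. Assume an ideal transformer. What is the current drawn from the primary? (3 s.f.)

I_p ≈ 0.137 A

V_s = V_p × N_s/N_p = 230 × 178/1772 = 23.104 V.
I_s = V_s/R = 23.104/16.9 = 1.3671 A.
For an ideal transformer I_p N_p = I_s N_s, so I_p = 1.3671 × 178/1772 = 0.137 A.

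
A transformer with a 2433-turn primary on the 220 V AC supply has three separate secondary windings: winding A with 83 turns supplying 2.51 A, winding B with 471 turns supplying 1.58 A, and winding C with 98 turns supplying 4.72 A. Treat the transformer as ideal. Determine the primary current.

V_A = 220 × 83/2433 = 7.5051 V; V_B = 220 × 471/2433 = 42.589 V; V_C = 220 × 98/2433 = 8.8615 V.
P_out = V_A I_A + V_B I_B + V_C I_C = 7.5051×2.51 + 42.589×1.58 + 8.8615×4.72 = 18.838 + 67.291 + 41.826 = 127.96 W.
Ideal ⇒ P_in = P_out, so I_p = P_out/V_p = 127.96/220 = 0.582 A.

I_p ≈ 0.582 A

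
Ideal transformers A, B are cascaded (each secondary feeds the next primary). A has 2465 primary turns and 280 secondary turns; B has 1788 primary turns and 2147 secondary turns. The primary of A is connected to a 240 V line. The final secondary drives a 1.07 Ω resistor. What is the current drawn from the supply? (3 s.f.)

I_supply ≈ 4.17 A

Secondary of A: V = 240.00 × 280/2465 = 27.262 V.
Secondary of B: V = 27.262 × 2147/1788 = 32.735 V.
I_load = 32.735/1.07 = 30.594 A, so P_out = 32.735 × 30.594 = 1001.5 W.
All ideal ⇒ P_in = P_out, so I_supply = 1001.5/240 = 4.17 A.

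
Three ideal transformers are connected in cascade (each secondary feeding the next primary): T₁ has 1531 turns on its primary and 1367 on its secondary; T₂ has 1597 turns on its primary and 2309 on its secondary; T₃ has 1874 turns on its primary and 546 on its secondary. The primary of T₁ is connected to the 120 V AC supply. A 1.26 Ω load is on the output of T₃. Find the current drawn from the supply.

I_supply ≈ 13.5 A

After T₁: V = 120.00 × 1367/1531 = 107.15 V.
After T₂: V = 107.15 × 2309/1597 = 154.92 V.
After T₃: V = 154.92 × 546/1874 = 45.135 V.
I_load = 45.135/1.26 = 35.822 A, so P_out = 45.135 × 35.822 = 1616.8 W.
All ideal ⇒ P_in = P_out, so I_supply = 1616.8/120 = 13.5 A.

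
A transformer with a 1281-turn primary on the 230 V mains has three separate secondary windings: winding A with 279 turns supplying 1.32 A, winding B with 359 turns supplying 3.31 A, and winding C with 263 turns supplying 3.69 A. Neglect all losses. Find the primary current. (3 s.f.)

I_p ≈ 1.97 A

V_A = 230 × 279/1281 = 50.094 V; V_B = 230 × 359/1281 = 64.457 V; V_C = 230 × 263/1281 = 47.221 V.
P_out = V_A I_A + V_B I_B + V_C I_C = 50.094×1.32 + 64.457×3.31 + 47.221×3.69 = 66.124 + 213.35 + 174.25 = 453.72 W.
Ideal ⇒ P_in = P_out, so I_p = P_out/V_p = 453.72/230 = 1.97 A.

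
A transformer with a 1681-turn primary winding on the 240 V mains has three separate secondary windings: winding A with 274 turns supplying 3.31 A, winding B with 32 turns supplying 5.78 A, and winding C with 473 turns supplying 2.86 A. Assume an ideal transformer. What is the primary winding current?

V_A = 240 × 274/1681 = 39.120 V; V_B = 240 × 32/1681 = 4.5687 V; V_C = 240 × 473/1681 = 67.531 V.
P_out = V_A I_A + V_B I_B + V_C I_C = 39.120×3.31 + 4.5687×5.78 + 67.531×2.86 = 129.49 + 26.407 + 193.14 = 349.03 W.
Ideal ⇒ P_in = P_out, so I_p = P_out/V_p = 349.03/240 = 1.45 A.

I_p ≈ 1.45 A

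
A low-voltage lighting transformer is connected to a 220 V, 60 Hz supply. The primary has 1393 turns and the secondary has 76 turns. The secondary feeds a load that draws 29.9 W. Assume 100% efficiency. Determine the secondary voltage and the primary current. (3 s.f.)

V_s ≈ 12.0 V, I_p ≈ 0.136 A

V_s = V_p × N_s/N_p = 220 × 76/1393 = 12.003 V.
I_s = P/V_s = 29.9/12.003 = 2.4911 A.
I_p = I_s × N_s/N_p = 2.4911 × 76/1393 = 0.136 A.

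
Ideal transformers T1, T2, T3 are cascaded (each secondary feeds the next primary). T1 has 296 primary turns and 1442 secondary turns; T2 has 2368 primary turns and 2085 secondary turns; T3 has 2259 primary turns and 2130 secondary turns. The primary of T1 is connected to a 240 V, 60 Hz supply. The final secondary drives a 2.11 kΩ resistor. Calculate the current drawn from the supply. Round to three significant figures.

After T1: V = 240.00 × 1442/296 = 1169.2 V.
After T2: V = 1169.2 × 2085/2368 = 1029.5 V.
After T3: V = 1029.5 × 2130/2259 = 970.67 V.
I_load = 970.67/2110 = 0.46003 A, so P_out = 970.67 × 0.46003 = 446.54 W.
All ideal ⇒ P_in = P_out, so I_supply = 446.54/240 = 1.86 A.

I_supply ≈ 1.86 A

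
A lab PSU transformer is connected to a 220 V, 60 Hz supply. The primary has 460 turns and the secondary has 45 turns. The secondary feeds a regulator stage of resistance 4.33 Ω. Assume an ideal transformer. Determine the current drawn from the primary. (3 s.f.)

I_p ≈ 0.486 A

V_s = V_p × N_s/N_p = 220 × 45/460 = 21.522 V.
I_s = V_s/R = 21.522/4.33 = 4.9704 A.
For an ideal transformer I_p N_p = I_s N_s, so I_p = 4.9704 × 45/460 = 0.486 A.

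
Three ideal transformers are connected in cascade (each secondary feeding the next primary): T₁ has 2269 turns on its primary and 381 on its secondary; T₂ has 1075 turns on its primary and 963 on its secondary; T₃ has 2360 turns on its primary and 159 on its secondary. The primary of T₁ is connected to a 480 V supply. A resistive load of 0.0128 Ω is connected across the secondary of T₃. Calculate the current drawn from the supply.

After T₁: V = 480.00 × 381/2269 = 80.599 V.
After T₂: V = 80.599 × 963/1075 = 72.202 V.
After T₃: V = 72.202 × 159/2360 = 4.8645 V.
I_load = 4.8645/0.0128 = 380.04 A, so P_out = 4.8645 × 380.04 = 1848.7 W.
All ideal ⇒ P_in = P_out, so I_supply = 1848.7/480 = 3.85 A.

I_supply ≈ 3.85 A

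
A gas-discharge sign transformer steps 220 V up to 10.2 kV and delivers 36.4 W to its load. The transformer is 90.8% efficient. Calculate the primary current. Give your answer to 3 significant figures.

I_p ≈ 0.182 A

P_in = P_out/η = 36.4/0.908 = 40.088 W.
I_p = P_in/V_p = 40.088/220 = 0.182 A.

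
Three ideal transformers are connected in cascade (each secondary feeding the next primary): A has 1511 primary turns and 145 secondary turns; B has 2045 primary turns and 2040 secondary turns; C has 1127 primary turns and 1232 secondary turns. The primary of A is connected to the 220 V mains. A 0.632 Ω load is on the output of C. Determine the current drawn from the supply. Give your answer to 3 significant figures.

Secondary of A: V = 220.00 × 145/1511 = 21.112 V.
Secondary of B: V = 21.112 × 2040/2045 = 21.060 V.
Secondary of C: V = 21.060 × 1232/1127 = 23.022 V.
I_load = 23.022/0.632 = 36.428 A, so P_out = 23.022 × 36.428 = 838.65 W.
All ideal ⇒ P_in = P_out, so I_supply = 838.65/220 = 3.81 A.

I_supply ≈ 3.81 A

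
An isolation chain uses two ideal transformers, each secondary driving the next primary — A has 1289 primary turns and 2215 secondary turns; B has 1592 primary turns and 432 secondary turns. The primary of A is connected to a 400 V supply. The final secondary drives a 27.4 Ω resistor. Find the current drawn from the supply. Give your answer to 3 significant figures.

After A: V = 400.00 × 2215/1289 = 687.35 V.
After B: V = 687.35 × 432/1592 = 186.52 V.
I_load = 186.52/27.4 = 6.8072 A, so P_out = 186.52 × 6.8072 = 1269.7 W.
All ideal ⇒ P_in = P_out, so I_supply = 1269.7/400 = 3.17 A.

I_supply ≈ 3.17 A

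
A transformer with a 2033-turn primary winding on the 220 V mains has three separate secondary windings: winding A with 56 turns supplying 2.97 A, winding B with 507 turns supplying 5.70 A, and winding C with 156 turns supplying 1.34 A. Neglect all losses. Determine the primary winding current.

I_p ≈ 1.61 A

V_A = 220 × 56/2033 = 6.0600 V; V_B = 220 × 507/2033 = 54.865 V; V_C = 220 × 156/2033 = 16.881 V.
P_out = V_A I_A + V_B I_B + V_C I_C = 6.0600×2.97 + 54.865×5.70 + 16.881×1.34 = 17.998 + 312.73 + 22.621 = 353.35 W.
Ideal ⇒ P_in = P_out, so I_p = P_out/V_p = 353.35/220 = 1.61 A.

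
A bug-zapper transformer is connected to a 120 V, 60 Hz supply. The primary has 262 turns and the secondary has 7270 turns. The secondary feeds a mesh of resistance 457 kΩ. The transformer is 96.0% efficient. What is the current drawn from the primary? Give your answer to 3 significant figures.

V_s = 120 × 7270/262 = 3329.8 V.
I_s = V_s/R = 3329.8/457000 = 0.0072862 A.
P_out = V_s I_s = 3329.8 × 0.0072862 = 24.261 W.
P_in = P_out/η = 24.261/0.960 = 25.272 W.
I_p = P_in/V_p = 25.272/120 = 0.211 A.

I_p ≈ 0.211 A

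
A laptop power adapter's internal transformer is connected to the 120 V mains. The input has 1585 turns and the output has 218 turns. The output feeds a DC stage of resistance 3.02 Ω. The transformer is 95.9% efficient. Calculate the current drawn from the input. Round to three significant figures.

I_in ≈ 0.784 A

V_out = 120 × 218/1585 = 16.505 V.
I_out = V_out/R = 16.505/3.02 = 5.4651 A.
P_out = V_out I_out = 16.505 × 5.4651 = 90.201 W.
P_in = P_out/η = 90.201/0.959 = 94.057 W.
I_in = P_in/V_in = 94.057/120 = 0.784 A.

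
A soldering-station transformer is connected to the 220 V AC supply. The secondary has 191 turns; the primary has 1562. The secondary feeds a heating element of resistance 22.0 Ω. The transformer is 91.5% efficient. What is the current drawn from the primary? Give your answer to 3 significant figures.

I_p ≈ 0.163 A

V_s = 220 × 191/1562 = 26.901 V.
I_s = V_s/R = 26.901/22.0 = 1.2228 A.
P_out = V_s I_s = 26.901 × 1.2228 = 32.895 W.
P_in = P_out/η = 32.895/0.915 = 35.951 W.
I_p = P_in/V_p = 35.951/220 = 0.163 A.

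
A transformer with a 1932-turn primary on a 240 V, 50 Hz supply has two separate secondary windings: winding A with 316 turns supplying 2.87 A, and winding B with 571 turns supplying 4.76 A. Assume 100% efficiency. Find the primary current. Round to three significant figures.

I_p ≈ 1.88 A

V_A = 240 × 316/1932 = 39.255 V; V_B = 240 × 571/1932 = 70.932 V.
P_out = V_A I_A + V_B I_B = 39.255×2.87 + 70.932×4.76 = 112.66 + 337.63 = 450.30 W.
Ideal ⇒ P_in = P_out, so I_p = P_out/V_p = 450.30/240 = 1.88 A.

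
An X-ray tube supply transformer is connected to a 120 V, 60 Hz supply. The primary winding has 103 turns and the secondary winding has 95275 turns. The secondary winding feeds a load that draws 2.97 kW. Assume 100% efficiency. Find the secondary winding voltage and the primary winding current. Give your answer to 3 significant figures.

V_s ≈ 111000 V, I_p ≈ 24.8 A

V_s = V_p × N_s/N_p = 120 × 95275/103 = 111000 V.
I_s = P/V_s = 2970/111000 = 0.026757 A.
I_p = I_s × N_s/N_p = 0.026757 × 95275/103 = 24.8 A.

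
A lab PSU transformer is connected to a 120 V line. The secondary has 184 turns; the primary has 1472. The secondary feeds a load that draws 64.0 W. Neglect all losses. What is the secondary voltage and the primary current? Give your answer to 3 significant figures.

V_s ≈ 15.0 V, I_p ≈ 0.533 A

V_s = V_p × N_s/N_p = 120 × 184/1472 = 15.000 V.
I_s = P/V_s = 64.0/15.000 = 4.2667 A.
I_p = I_s × N_s/N_p = 4.2667 × 184/1472 = 0.533 A.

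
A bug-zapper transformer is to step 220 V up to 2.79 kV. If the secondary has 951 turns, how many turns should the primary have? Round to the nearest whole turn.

N_p = 75 turns

N_p/N_s = V_p/V_s, so N_p = 951 × 220/2790 = 75.0 ≈ 75 turns.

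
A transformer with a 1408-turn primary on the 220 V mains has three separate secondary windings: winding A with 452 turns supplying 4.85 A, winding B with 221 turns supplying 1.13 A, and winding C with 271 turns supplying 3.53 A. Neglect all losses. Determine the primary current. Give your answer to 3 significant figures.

V_A = 220 × 452/1408 = 70.625 V; V_B = 220 × 221/1408 = 34.531 V; V_C = 220 × 271/1408 = 42.344 V.
P_out = V_A I_A + V_B I_B + V_C I_C = 70.625×4.85 + 34.531×1.13 + 42.344×3.53 = 342.53 + 39.020 + 149.47 = 531.02 W.
Ideal ⇒ P_in = P_out, so I_p = P_out/V_p = 531.02/220 = 2.41 A.

I_p ≈ 2.41 A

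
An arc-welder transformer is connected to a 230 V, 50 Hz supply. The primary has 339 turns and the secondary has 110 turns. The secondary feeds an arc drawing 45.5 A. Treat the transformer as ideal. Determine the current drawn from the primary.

I_p ≈ 14.8 A

For an ideal transformer I_p N_p = I_s N_s, so I_p = 45.5 × 110/339 = 14.8 A.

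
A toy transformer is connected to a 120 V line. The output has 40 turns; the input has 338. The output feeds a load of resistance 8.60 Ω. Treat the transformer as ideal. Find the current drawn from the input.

V_out = V_in × N_out/N_in = 120 × 40/338 = 14.201 V.
I_out = V_out/R = 14.201/8.60 = 1.6513 A.
For an ideal transformer I_in N_in = I_out N_out, so I_in = 1.6513 × 40/338 = 0.195 A.

I_in ≈ 0.195 A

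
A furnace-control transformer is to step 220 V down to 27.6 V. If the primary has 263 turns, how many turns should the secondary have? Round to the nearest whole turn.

N_s/N_p = V_s/V_p, so N_s = 263 × 27.6/220 = 33.0 ≈ 33 turns.

N_s = 33 turns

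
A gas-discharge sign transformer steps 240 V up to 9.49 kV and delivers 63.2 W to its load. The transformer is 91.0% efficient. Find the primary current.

I_p ≈ 0.289 A

P_in = P_out/η = 63.2/0.910 = 69.451 W.
I_p = P_in/V_p = 69.451/240 = 0.289 A.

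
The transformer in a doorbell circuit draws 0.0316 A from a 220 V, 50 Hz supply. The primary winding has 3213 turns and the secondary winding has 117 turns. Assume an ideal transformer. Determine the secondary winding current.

I_s ≈ 0.868 A

I_s/I_p = N_p/N_s, so I_s = 0.0316 × 3213/117 = 0.868 A.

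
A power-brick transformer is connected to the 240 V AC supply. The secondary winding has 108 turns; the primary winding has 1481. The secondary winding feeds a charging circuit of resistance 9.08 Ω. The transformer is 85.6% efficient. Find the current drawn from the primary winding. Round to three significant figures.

V_s = 240 × 108/1481 = 17.502 V.
I_s = V_s/R = 17.502/9.08 = 1.9275 A.
P_out = V_s I_s = 17.502 × 1.9275 = 33.734 W.
P_in = P_out/η = 33.734/0.856 = 39.409 W.
I_p = P_in/V_p = 39.409/240 = 0.164 A.

I_p ≈ 0.164 A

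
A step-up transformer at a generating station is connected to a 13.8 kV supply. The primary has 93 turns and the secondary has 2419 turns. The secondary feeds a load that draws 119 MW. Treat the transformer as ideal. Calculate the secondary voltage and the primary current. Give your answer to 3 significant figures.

V_s ≈ 359000 V, I_p ≈ 8620 A

V_s = V_p × N_s/N_p = 13800 × 2419/93 = 358950 V.
I_s = P/V_s = 1.19×10^8/358950 = 331.52 A.
I_p = I_s × N_s/N_p = 331.52 × 2419/93 = 8620 A.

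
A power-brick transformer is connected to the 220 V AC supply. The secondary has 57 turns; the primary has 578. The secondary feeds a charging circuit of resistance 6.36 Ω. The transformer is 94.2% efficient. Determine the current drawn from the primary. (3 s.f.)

V_s = 220 × 57/578 = 21.696 V.
I_s = V_s/R = 21.696/6.36 = 3.4112 A.
P_out = V_s I_s = 21.696 × 3.4112 = 74.009 W.
P_in = P_out/η = 74.009/0.942 = 78.565 W.
I_p = P_in/V_p = 78.565/220 = 0.357 A.

I_p ≈ 0.357 A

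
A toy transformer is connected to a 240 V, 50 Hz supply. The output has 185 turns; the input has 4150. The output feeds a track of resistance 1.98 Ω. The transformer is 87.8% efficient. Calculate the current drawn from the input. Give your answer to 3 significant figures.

V_out = 240 × 185/4150 = 10.699 V.
I_out = V_out/R = 10.699/1.98 = 5.4034 A.
P_out = V_out I_out = 10.699 × 5.4034 = 57.810 W.
P_in = P_out/η = 57.810/0.878 = 65.843 W.
I_in = P_in/V_in = 65.843/240 = 0.274 A.

I_in ≈ 0.274 A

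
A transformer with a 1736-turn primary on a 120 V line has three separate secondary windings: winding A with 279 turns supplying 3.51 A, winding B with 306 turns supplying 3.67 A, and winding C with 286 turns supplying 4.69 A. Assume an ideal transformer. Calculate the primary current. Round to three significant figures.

I_p ≈ 1.98 A

V_A = 120 × 279/1736 = 19.286 V; V_B = 120 × 306/1736 = 21.152 V; V_C = 120 × 286/1736 = 19.770 V.
P_out = V_A I_A + V_B I_B + V_C I_C = 19.286×3.51 + 21.152×3.67 + 19.770×4.69 = 67.693 + 77.628 + 92.719 = 238.04 W.
Ideal ⇒ P_in = P_out, so I_p = P_out/V_p = 238.04/120 = 1.98 A.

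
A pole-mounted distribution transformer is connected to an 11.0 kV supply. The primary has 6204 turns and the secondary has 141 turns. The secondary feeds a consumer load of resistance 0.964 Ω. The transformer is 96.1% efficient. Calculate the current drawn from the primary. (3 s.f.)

I_p ≈ 6.13 A

V_s = 11000 × 141/6204 = 250.00 V.
I_s = V_s/R = 250.00/0.964 = 259.34 A.
P_out = V_s I_s = 250.00 × 259.34 = 64834 W.
P_in = P_out/η = 64834/0.961 = 67465 W.
I_p = P_in/V_p = 67465/11000 = 6.13 A.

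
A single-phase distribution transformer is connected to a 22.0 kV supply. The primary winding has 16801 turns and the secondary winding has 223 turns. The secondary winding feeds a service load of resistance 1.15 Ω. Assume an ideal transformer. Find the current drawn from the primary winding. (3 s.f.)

V_s = V_p × N_s/N_p = 22000 × 223/16801 = 292.01 V.
I_s = V_s/R = 292.01/1.15 = 253.92 A.
For an ideal transformer I_p N_p = I_s N_s, so I_p = 253.92 × 223/16801 = 3.37 A.

I_p ≈ 3.37 A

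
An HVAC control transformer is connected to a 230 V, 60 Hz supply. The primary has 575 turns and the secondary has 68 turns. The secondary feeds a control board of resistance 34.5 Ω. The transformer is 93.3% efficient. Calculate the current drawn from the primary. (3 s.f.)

V_s = 230 × 68/575 = 27.200 V.
I_s = V_s/R = 27.200/34.5 = 0.78841 A.
P_out = V_s I_s = 27.200 × 0.78841 = 21.445 W.
P_in = P_out/η = 21.445/0.933 = 22.985 W.
I_p = P_in/V_p = 22.985/230 = 0.0999 A.

I_p ≈ 0.0999 A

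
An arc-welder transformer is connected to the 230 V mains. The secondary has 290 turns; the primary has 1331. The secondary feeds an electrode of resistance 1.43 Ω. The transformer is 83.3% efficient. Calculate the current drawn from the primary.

V_s = 230 × 290/1331 = 50.113 V.
I_s = V_s/R = 50.113/1.43 = 35.044 A.
P_out = V_s I_s = 50.113 × 35.044 = 1756.1 W.
P_in = P_out/η = 1756.1/0.833 = 2108.2 W.
I_p = P_in/V_p = 2108.2/230 = 9.17 A.

I_p ≈ 9.17 A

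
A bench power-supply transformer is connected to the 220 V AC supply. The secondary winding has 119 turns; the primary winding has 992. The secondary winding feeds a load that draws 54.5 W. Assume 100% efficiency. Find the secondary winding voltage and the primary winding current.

V_s ≈ 26.4 V, I_p ≈ 0.248 A

V_s = V_p × N_s/N_p = 220 × 119/992 = 26.391 V.
I_s = P/V_s = 54.5/26.391 = 2.0651 A.
I_p = I_s × N_s/N_p = 2.0651 × 119/992 = 0.248 A.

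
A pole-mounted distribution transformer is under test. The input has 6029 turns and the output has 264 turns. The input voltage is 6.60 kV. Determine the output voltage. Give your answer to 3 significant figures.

V_out ≈ 289 V

V_out/V_in = N_out/N_in, so V_out = 6600 × 264/6029 = 289 V.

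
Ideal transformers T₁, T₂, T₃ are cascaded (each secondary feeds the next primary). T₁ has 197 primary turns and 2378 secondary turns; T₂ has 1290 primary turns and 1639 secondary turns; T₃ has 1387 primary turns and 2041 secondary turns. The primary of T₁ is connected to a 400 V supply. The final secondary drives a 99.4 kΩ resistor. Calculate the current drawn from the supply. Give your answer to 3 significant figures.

Secondary of T₁: V = 400.00 × 2378/197 = 4828.4 V.
Secondary of T₂: V = 4828.4 × 1639/1290 = 6134.7 V.
Secondary of T₃: V = 6134.7 × 2041/1387 = 9027.4 V.
I_load = 9027.4/99400 = 0.090819 A, so P_out = 9027.4 × 0.090819 = 819.85 W.
All ideal ⇒ P_in = P_out, so I_supply = 819.85/400 = 2.05 A.

I_supply ≈ 2.05 A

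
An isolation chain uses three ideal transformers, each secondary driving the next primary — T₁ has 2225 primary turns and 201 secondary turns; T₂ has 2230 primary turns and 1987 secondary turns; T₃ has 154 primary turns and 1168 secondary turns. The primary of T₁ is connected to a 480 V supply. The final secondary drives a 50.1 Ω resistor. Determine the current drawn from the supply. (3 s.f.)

Secondary of T₁: V = 480.00 × 201/2225 = 43.362 V.
Secondary of T₂: V = 43.362 × 1987/2230 = 38.637 V.
Secondary of T₃: V = 38.637 × 1168/154 = 293.04 V.
I_load = 293.04/50.1 = 5.8490 A, so P_out = 293.04 × 5.8490 = 1714.0 W.
All ideal ⇒ P_in = P_out, so I_supply = 1714.0/480 = 3.57 A.

I_supply ≈ 3.57 A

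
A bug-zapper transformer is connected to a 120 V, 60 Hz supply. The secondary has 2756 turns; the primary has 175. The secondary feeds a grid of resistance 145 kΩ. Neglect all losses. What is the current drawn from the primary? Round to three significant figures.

I_p ≈ 0.205 A

V_s = V_p × N_s/N_p = 120 × 2756/175 = 1889.8 V.
I_s = V_s/R = 1889.8/145000 = 0.013033 A.
For an ideal transformer I_p N_p = I_s N_s, so I_p = 0.013033 × 2756/175 = 0.205 A.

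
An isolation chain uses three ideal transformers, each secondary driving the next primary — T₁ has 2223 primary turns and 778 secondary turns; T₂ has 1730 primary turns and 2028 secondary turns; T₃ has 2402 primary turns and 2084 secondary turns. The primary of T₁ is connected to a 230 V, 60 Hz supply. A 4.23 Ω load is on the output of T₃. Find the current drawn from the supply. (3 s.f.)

After T₁: V = 230.00 × 778/2223 = 80.495 V.
After T₂: V = 80.495 × 2028/1730 = 94.360 V.
After T₃: V = 94.360 × 2084/2402 = 81.868 V.
I_load = 81.868/4.23 = 19.354 A, so P_out = 81.868 × 19.354 = 1584.5 W.
All ideal ⇒ P_in = P_out, so I_supply = 1584.5/230 = 6.89 A.

I_supply ≈ 6.89 A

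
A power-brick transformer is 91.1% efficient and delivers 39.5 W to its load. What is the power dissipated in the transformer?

P_loss ≈ 3.86 W

P_in = P_out/η = 39.5/0.911 = 43.3589 W.
P_loss = P_in − P_out = 43.3589 − 39.5 = 3.86 W.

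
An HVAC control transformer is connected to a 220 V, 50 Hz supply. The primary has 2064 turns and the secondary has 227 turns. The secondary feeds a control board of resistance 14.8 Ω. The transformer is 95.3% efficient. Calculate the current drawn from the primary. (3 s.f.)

I_p ≈ 0.189 A

V_s = 220 × 227/2064 = 24.196 V.
I_s = V_s/R = 24.196/14.8 = 1.6348 A.
P_out = V_s I_s = 24.196 × 1.6348 = 39.556 W.
P_in = P_out/η = 39.556/0.953 = 41.507 W.
I_p = P_in/V_p = 41.507/220 = 0.189 A.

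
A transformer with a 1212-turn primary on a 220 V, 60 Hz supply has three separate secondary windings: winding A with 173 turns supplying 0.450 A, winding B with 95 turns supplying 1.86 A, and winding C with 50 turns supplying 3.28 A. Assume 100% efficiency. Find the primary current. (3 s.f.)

I_p ≈ 0.345 A

V_A = 220 × 173/1212 = 31.403 V; V_B = 220 × 95/1212 = 17.244 V; V_C = 220 × 50/1212 = 9.0759 V.
P_out = V_A I_A + V_B I_B + V_C I_C = 31.403×0.450 + 17.244×1.86 + 9.0759×3.28 = 14.131 + 32.074 + 29.769 = 75.974 W.
Ideal ⇒ P_in = P_out, so I_p = P_out/V_p = 75.974/220 = 0.345 A.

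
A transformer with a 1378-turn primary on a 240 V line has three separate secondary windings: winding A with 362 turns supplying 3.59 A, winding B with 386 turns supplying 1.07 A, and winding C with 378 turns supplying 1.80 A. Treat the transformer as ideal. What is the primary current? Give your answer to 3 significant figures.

I_p ≈ 1.74 A

V_A = 240 × 362/1378 = 63.048 V; V_B = 240 × 386/1378 = 67.228 V; V_C = 240 × 378/1378 = 65.835 V.
P_out = V_A I_A + V_B I_B + V_C I_C = 63.048×3.59 + 67.228×1.07 + 65.835×1.80 = 226.34 + 71.934 + 118.50 = 416.78 W.
Ideal ⇒ P_in = P_out, so I_p = P_out/V_p = 416.78/240 = 1.74 A.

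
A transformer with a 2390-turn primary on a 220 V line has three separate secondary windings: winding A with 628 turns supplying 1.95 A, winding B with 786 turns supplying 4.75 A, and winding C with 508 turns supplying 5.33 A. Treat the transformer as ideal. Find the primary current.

V_A = 220 × 628/2390 = 57.808 V; V_B = 220 × 786/2390 = 72.351 V; V_C = 220 × 508/2390 = 46.762 V.
P_out = V_A I_A + V_B I_B + V_C I_C = 57.808×1.95 + 72.351×4.75 + 46.762×5.33 = 112.72 + 343.67 + 249.24 = 705.63 W.
Ideal ⇒ P_in = P_out, so I_p = P_out/V_p = 705.63/220 = 3.21 A.

I_p ≈ 3.21 A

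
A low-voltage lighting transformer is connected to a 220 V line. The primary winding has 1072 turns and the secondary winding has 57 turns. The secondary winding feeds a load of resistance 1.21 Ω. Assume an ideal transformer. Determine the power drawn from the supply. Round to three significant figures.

V_s = V_p × N_s/N_p = 220 × 57/1072 = 11.698 V.
I_s = V_s/R = 11.698/1.21 = 9.6676 A.
I_p = I_s × N_s/N_p = 9.6676 × 57/1072 = 0.51404 A.
P = V_p I_p = 220 × 0.51404 = 113 W.

P ≈ 113 W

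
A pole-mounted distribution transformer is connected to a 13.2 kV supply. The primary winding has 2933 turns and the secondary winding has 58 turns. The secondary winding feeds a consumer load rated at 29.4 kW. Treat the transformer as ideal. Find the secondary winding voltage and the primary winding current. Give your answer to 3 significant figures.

V_s ≈ 261 V, I_p ≈ 2.23 A

V_s = V_p × N_s/N_p = 13200 × 58/2933 = 261.03 V.
I_s = P/V_s = 29400/261.03 = 112.63 A.
I_p = I_s × N_s/N_p = 112.63 × 58/2933 = 2.23 A.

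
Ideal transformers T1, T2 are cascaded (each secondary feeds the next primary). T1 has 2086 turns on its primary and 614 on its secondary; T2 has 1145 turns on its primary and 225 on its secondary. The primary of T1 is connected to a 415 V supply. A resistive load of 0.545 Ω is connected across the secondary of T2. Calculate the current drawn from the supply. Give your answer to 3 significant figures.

I_supply ≈ 2.55 A

After T1: V = 415.00 × 614/2086 = 122.15 V.
After T2: V = 122.15 × 225/1145 = 24.004 V.
I_load = 24.004/0.545 = 44.044 A, so P_out = 24.004 × 44.044 = 1057.2 W.
All ideal ⇒ P_in = P_out, so I_supply = 1057.2/415 = 2.55 A.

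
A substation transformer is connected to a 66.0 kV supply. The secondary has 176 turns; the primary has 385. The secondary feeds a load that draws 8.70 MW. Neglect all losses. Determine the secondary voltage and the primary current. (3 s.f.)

V_s ≈ 30200 V, I_p ≈ 132 A

V_s = V_p × N_s/N_p = 66000 × 176/385 = 30171 V.
I_s = P/V_s = 8.70×10^6/30171 = 288.35 A.
I_p = I_s × N_s/N_p = 288.35 × 176/385 = 132 A.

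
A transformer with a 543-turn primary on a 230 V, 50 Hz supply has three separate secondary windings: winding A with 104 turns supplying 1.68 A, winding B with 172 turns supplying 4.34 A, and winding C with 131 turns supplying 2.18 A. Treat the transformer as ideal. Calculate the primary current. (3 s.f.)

V_A = 230 × 104/543 = 44.052 V; V_B = 230 × 172/543 = 72.855 V; V_C = 230 × 131/543 = 55.488 V.
P_out = V_A I_A + V_B I_B + V_C I_C = 44.052×1.68 + 72.855×4.34 + 55.488×2.18 = 74.007 + 316.19 + 120.96 = 511.16 W.
Ideal ⇒ P_in = P_out, so I_p = P_out/V_p = 511.16/230 = 2.22 A.

I_p ≈ 2.22 A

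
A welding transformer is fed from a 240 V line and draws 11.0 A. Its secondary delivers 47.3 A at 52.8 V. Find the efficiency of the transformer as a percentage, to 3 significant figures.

P_in = 240 × 11.0 = 2640.00 W.
P_out = 52.8 × 47.3 = 2497.44 W.
η = P_out/P_in = 2497.44/2640.00 = 0.946.

η ≈ 94.6%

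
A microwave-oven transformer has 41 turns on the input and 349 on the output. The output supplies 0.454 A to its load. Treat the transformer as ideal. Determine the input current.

For an ideal transformer I_in/I_out = N_out/N_in, so I_in = 0.454 × 349/41 = 3.86 A.

I_in ≈ 3.86 A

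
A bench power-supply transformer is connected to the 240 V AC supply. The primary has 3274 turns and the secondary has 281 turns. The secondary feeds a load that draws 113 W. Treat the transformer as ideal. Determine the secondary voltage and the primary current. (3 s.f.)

V_s ≈ 20.6 V, I_p ≈ 0.471 A

V_s = V_p × N_s/N_p = 240 × 281/3274 = 20.599 V.
I_s = P/V_s = 113/20.599 = 5.4858 A.
I_p = I_s × N_s/N_p = 5.4858 × 281/3274 = 0.471 A.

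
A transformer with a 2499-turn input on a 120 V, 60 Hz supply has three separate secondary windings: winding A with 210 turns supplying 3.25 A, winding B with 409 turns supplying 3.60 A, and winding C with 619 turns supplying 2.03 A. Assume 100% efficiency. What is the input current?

V_A = 120 × 210/2499 = 10.084 V; V_B = 120 × 409/2499 = 19.640 V; V_C = 120 × 619/2499 = 29.724 V.
P_out = V_A I_A + V_B I_B + V_C I_C = 10.084×3.25 + 19.640×3.60 + 29.724×2.03 = 32.773 + 70.703 + 60.339 = 163.82 W.
Ideal ⇒ P_in = P_out, so I_in = P_out/V_in = 163.82/120 = 1.37 A.

I_in ≈ 1.37 A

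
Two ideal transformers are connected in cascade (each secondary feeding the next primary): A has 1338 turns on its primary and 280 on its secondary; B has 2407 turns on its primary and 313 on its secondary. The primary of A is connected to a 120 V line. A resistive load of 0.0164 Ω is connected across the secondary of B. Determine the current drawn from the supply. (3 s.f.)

I_supply ≈ 5.42 A

Secondary of A: V = 120.00 × 280/1338 = 25.112 V.
Secondary of B: V = 25.112 × 313/2407 = 3.2655 V.
I_load = 3.2655/0.0164 = 199.12 A, so P_out = 3.2655 × 199.12 = 650.22 W.
All ideal ⇒ P_in = P_out, so I_supply = 650.22/120 = 5.42 A.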